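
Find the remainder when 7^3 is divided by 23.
21

Use repeated squaring. Binary(3) = 11. Walk through the bits of the exponent 3 left-to-right: at each bit after the leading one, square the running value, then multiply by 7 if the bit is 1 (always reducing mod 23):
  bit 1 = 1 (leading): start with 7.
  bit 2 = 1: square 7^2 = 49 ≡ 3; bit is 1, so multiply 3·7 = 21 (mod 23).
Final value: 7^3 ≡ 21 (mod 23).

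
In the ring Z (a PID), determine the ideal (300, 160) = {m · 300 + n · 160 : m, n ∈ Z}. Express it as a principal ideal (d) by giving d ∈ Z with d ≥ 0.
(300, 160) = (20); d = 20

In the PID Z, (a, b) is generated by gcd(a, b). Compute gcd(300, 160) with the extended Euclidean algorithm, tracking rows (r, s, t) with s·300 + t·160 = r:
  row A: (300, 1, 0)   [1·300 + 0·160 = 300]
  row B: (160, 0, 1)   [0·300 + 1·160 = 160]
  300 = 1·160 + 140   → row C = row A − 1·row B = (140, 1, −1)   [check: 1·300 − 1·160 = 140]
  160 = 1·140 + 20   → row D = row B − 1·row C = (20, −1, 2)   [check: −1·300 + 2·160 = 20]
  140 = 7·20 + 0   → remainder 0, stop. gcd = 20 (last nonzero row D).
So gcd(300, 160) = 20, with Bézout identity −1·300 + 2·160 = 20. Containment (⊇): the Bézout identity exhibits 20 as an element of (300, 160), giving (20) ⊆ (300, 160). Containment (⊆): since 20 | 300 and 20 | 160 (300 = 20·15, 160 = 20·8), every Z-linear combination of 300 and 160 is divisible by 20, so (300, 160) ⊆ (20). Therefore (300, 160) = (20), d = 20.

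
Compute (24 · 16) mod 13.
Reduce the factors first: 24 ≡ 11, 16 ≡ 3 (mod 13), so 24 · 16 ≡ 11 · 3 (mod 13). 11 · 3 = 33. Dividing by 13: 33 = 2·13 + 7. So (24 · 16) mod 13 = 7.

Final answer: 7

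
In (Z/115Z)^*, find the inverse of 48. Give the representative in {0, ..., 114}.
Apply the extended Euclidean algorithm to (115, 48), tracking rows (r, s, t) with s·115 + t·48 = r. Each division r_prev = q·r_cur + r_new produces the new row as (previous row) − q·(current row):
  row A: (115, 1, 0)   [1·115 + 0·48 = 115]
  row B: (48, 0, 1)   [0·115 + 1·48 = 48]
  115 = 2·48 + 19   → row C = row A − 2·row B = (19, 1, −2)   [check: 1·115 − 2·48 = 19]
  48 = 2·19 + 10   → row D = row B − 2·row C = (10, −2, 5)   [check: −2·115 + 5·48 = 10]
  19 = 1·10 + 9   → row E = row C − 1·row D = (9, 3, −7)   [check: 3·115 − 7·48 = 9]
  10 = 1·9 + 1   → row F = row D − 1·row E = (1, −5, 12)   [check: −5·115 + 12·48 = 1]
  9 = 9·1 + 0   → remainder 0, stop. gcd = 1 (last nonzero row F).
The gcd is 1, so 48 is invertible mod 115. The last nonzero row gives −5·115 + 12·48 = 1, so t = 12. So 48^(−1) ≡ 12 (mod 115). Verify: 48 · 12 = 576 ≡ 1 (mod 115). ✓

Final answer: 48^(−1) ≡ 12 (mod 115)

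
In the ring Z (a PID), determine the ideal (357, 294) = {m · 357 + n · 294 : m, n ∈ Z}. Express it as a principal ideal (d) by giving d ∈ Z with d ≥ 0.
In the PID Z, (a, b) is generated by gcd(a, b). Compute gcd(357, 294) with the extended Euclidean algorithm, tracking rows (r, s, t) with s·357 + t·294 = r:
  row A: (357, 1, 0)   [1·357 + 0·294 = 357]
  row B: (294, 0, 1)   [0·357 + 1·294 = 294]
  357 = 1·294 + 63   → row C = row A − 1·row B = (63, 1, −1)   [check: 1·357 − 1·294 = 63]
  294 = 4·63 + 42   → row D = row B − 4·row C = (42, −4, 5)   [check: −4·357 + 5·294 = 42]
  63 = 1·42 + 21   → row E = row C − 1·row D = (21, 5, −6)   [check: 5·357 − 6·294 = 21]
  42 = 2·21 + 0   → remainder 0, stop. gcd = 21 (last nonzero row E).
So gcd(357, 294) = 21, with Bézout identity 5·357 − 6·294 = 21. Containment (⊇): the Bézout identity exhibits 21 as an element of (357, 294), giving (21) ⊆ (357, 294). Containment (⊆): since 21 | 357 and 21 | 294 (357 = 21·17, 294 = 21·14), every Z-linear combination of 357 and 294 is divisible by 21, so (357, 294) ⊆ (21). Therefore (357, 294) = (21), d = 21.

Final answer: (357, 294) = (21); d = 21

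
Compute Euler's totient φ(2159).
φ is multiplicative, with φ(p^e) = p^e − p^(e−1). Factorise 2159 = 17 · 127. Then
  φ(2159) = (17 − 1) · (127 − 1) = 16 · 126 = 2016.

Final answer: φ(2159) = 2016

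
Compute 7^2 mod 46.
3

Use repeated squaring. Binary(2) = 10. Walk through the bits of the exponent 2 left-to-right: at each bit after the leading one, square the running value, then multiply by 7 if the bit is 1 (always reducing mod 46):
  bit 1 = 1 (leading): start with 7.
  bit 2 = 0: square 7^2 = 49 ≡ 3 (mod 46).
Final value: 7^2 ≡ 3 (mod 46).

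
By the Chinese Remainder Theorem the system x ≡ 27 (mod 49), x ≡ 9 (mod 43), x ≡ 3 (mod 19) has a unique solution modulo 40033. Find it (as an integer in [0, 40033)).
x ≡ 10415 (mod 40033); the representative in [0, 40033) is 10415

The moduli 49, 43, 19 are pairwise coprime, so by the CRT there is a unique solution mod 49·43·19 = 40033.
Solve by successive substitution. Start with x ≡ 27 (mod 49).
  Combine with x ≡ 9 (mod 43): write x = 27 + 49·t and require 27 + 49·t ≡ 9 (mod 43), i.e. 49·t ≡ 9 − 27 ≡ 25 (mod 43). Since 49^(−1) ≡ 36 (mod 43) (49 ≡ 6 (mod 43)), t ≡ 36·25 ≡ 40 (mod 43). So x ≡ 27 + 49·40 = 1987 (mod 2107).
  Combine with x ≡ 3 (mod 19): write x = 1987 + 2107·t and require 1987 + 2107·t ≡ 3 (mod 19), i.e. 2107·t ≡ 3 − 1987 ≡ 11 (mod 19). Since 2107^(−1) ≡ 9 (mod 19) (2107 ≡ 17 (mod 19)), t ≡ 9·11 ≡ 4 (mod 19). So x ≡ 1987 + 2107·4 = 10415 (mod 40033).
Unique solution in [0, 40033): x = 10415.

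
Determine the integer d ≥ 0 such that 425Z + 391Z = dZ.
In the PID Z, (a, b) is generated by gcd(a, b). Compute gcd(425, 391) with the extended Euclidean algorithm, tracking rows (r, s, t) with s·425 + t·391 = r:
  row A: (425, 1, 0)   [1·425 + 0·391 = 425]
  row B: (391, 0, 1)   [0·425 + 1·391 = 391]
  425 = 1·391 + 34   → row C = row A − 1·row B = (34, 1, −1)   [check: 1·425 − 1·391 = 34]
  391 = 11·34 + 17   → row D = row B − 11·row C = (17, −11, 12)   [check: −11·425 + 12·391 = 17]
  34 = 2·17 + 0   → remainder 0, stop. gcd = 17 (last nonzero row D).
So gcd(425, 391) = 17, with Bézout identity −11·425 + 12·391 = 17. Containment (⊇): the Bézout identity exhibits 17 as an element of (425, 391), giving (17) ⊆ (425, 391). Containment (⊆): since 17 | 425 and 17 | 391 (425 = 17·25, 391 = 17·23), every Z-linear combination of 425 and 391 is divisible by 17, so (425, 391) ⊆ (17). Therefore (425, 391) = (17), d = 17.

Final answer: (425, 391) = (17); d = 17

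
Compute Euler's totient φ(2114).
φ(2114) = 900

φ is multiplicative, with φ(p^e) = p^e − p^(e−1). Factorise 2114 = 2 · 7 · 151. Then
  φ(2114) = (2 − 1) · (7 − 1) · (151 − 1) = 1 · 6 · 150 = 900.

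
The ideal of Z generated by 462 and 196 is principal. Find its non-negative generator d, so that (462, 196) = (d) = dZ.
In the PID Z, (a, b) is generated by gcd(a, b). Compute gcd(462, 196) with the extended Euclidean algorithm, tracking rows (r, s, t) with s·462 + t·196 = r:
  row A: (462, 1, 0)   [1·462 + 0·196 = 462]
  row B: (196, 0, 1)   [0·462 + 1·196 = 196]
  462 = 2·196 + 70   → row C = row A − 2·row B = (70, 1, −2)   [check: 1·462 − 2·196 = 70]
  196 = 2·70 + 56   → row D = row B − 2·row C = (56, −2, 5)   [check: −2·462 + 5·196 = 56]
  70 = 1·56 + 14   → row E = row C − 1·row D = (14, 3, −7)   [check: 3·462 − 7·196 = 14]
  56 = 4·14 + 0   → remainder 0, stop. gcd = 14 (last nonzero row E).
So gcd(462, 196) = 14, with Bézout identity 3·462 − 7·196 = 14. Containment (⊇): the Bézout identity exhibits 14 as an element of (462, 196), giving (14) ⊆ (462, 196). Containment (⊆): since 14 | 462 and 14 | 196 (462 = 14·33, 196 = 14·14), every Z-linear combination of 462 and 196 is divisible by 14, so (462, 196) ⊆ (14). Therefore (462, 196) = (14), d = 14.

Final answer: (462, 196) = (14); d = 14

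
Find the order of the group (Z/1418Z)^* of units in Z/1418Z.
|(Z/1418Z)^*| = 708

(Z/1418Z)^* consists of the classes a with gcd(a, 1418) = 1, so its order is φ(1418). φ is multiplicative, with φ(p^e) = p^e − p^(e−1). Factorise 1418 = 2 · 709. Then
  φ(1418) = (2 − 1) · (709 − 1) = 1 · 708 = 708.
Thus |(Z/1418Z)^*| = 708.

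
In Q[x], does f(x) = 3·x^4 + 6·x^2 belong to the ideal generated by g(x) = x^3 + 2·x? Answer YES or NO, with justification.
In Q[x] the ideal (g) consists of all multiples of g, so f ∈ (g) iff g | f, i.e. iff the remainder of f on division by g is 0. Divide f by g (g is monic, so eliminate the leading term of the running remainder at each step):
  leading term 3·x^4: subtract (3·x)·g(x) = 3·x^4 + 6·x^2, leaving 0
The remainder is 0, so f(x) = g(x) · h(x) with h(x) = 3·x. Hence g | f, i.e. f ∈ (g).

Final answer: YES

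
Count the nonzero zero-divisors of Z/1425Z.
In Z/1425Z each nonzero element is either a unit (gcd with 1425 is 1) or a zero-divisor (gcd > 1). The number of units is φ(1425): factorise 1425 = 3 · 5^2 · 19, so φ(1425) = (3 − 1) · (5^2 − 5^1) · (19 − 1) = 2 · 20 · 18 = 720. The nonzero elements number 1425 − 1 = 1424. Hence the nonzero zero-divisors number 1424 − 720 = 704.

Final answer: Z/1425Z has 704 nonzero zero-divisors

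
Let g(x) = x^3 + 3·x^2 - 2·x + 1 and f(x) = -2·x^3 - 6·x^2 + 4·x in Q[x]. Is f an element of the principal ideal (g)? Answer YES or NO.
NO

In Q[x] the ideal (g) consists of all multiples of g, so f ∈ (g) iff g | f, i.e. iff the remainder of f on division by g is 0. Divide f by g (g is monic, so eliminate the leading term of the running remainder at each step):
  leading term -2·x^3: subtract (-2)·g(x) = -2·x^3 - 6·x^2 + 4·x - 2, leaving 2
The remainder r(x) = 2 ≠ 0 (and deg r < deg g), so g ∤ f, i.e. f ∉ (g).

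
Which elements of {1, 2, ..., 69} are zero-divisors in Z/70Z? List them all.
nonzero zero-divisors of Z/70Z = {2, 4, 5, 6, 7, 8, 10, 12, 14, 15, 16, 18, 20, 21, 22, 24, 25, 26, 28, 30, 32, 34, 35, 36, 38, 40, 42, 44, 45, 46, 48, 49, 50, 52, 54, 55, 56, 58, 60, 62, 63, 64, 65, 66, 68}

An element a ∈ Z/70Z (with a ≠ 0) is a zero-divisor iff gcd(a, 70) > 1 (because a is a unit precisely when gcd(a, n) = 1, and in Z/nZ every nonzero, non-unit element is a zero-divisor). Scan a = 1, ..., 69 and keep those with gcd(a, 70) > 1:
  gcd(2, 70) = 2, gcd(4, 70) = 2, gcd(5, 70) = 5, gcd(6, 70) = 2, gcd(7, 70) = 7, gcd(8, 70) = 2, gcd(10, 70) = 10, gcd(12, 70) = 2, gcd(14, 70) = 14, gcd(15, 70) = 5, gcd(16, 70) = 2, gcd(18, 70) = 2, gcd(20, 70) = 10, gcd(21, 70) = 7, gcd(22, 70) = 2, gcd(24, 70) = 2, gcd(25, 70) = 5, gcd(26, 70) = 2, gcd(28, 70) = 14, gcd(30, 70) = 10, gcd(32, 70) = 2, gcd(34, 70) = 2, gcd(35, 70) = 35, gcd(36, 70) = 2, gcd(38, 70) = 2, gcd(40, 70) = 10, gcd(42, 70) = 14, gcd(44, 70) = 2, gcd(45, 70) = 5, gcd(46, 70) = 2, gcd(48, 70) = 2, gcd(49, 70) = 7, gcd(50, 70) = 10, gcd(52, 70) = 2, gcd(54, 70) = 2, gcd(55, 70) = 5, gcd(56, 70) = 14, gcd(58, 70) = 2, gcd(60, 70) = 10, gcd(62, 70) = 2, gcd(63, 70) = 7, gcd(64, 70) = 2, gcd(65, 70) = 5, gcd(66, 70) = 2, gcd(68, 70) = 2.
All other a ∈ {1, ..., 69} have gcd(a, 70) = 1 and are units. So the nonzero zero-divisors are exactly the 45 values of a appearing in this scan.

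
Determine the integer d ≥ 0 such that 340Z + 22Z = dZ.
In the PID Z, (a, b) is generated by gcd(a, b). Compute gcd(340, 22) with the extended Euclidean algorithm, tracking rows (r, s, t) with s·340 + t·22 = r:
  row A: (340, 1, 0)   [1·340 + 0·22 = 340]
  row B: (22, 0, 1)   [0·340 + 1·22 = 22]
  340 = 15·22 + 10   → row C = row A − 15·row B = (10, 1, −15)   [check: 1·340 − 15·22 = 10]
  22 = 2·10 + 2   → row D = row B − 2·row C = (2, −2, 31)   [check: −2·340 + 31·22 = 2]
  10 = 5·2 + 0   → remainder 0, stop. gcd = 2 (last nonzero row D).
So gcd(340, 22) = 2, with Bézout identity −2·340 + 31·22 = 2. Containment (⊇): the Bézout identity exhibits 2 as an element of (340, 22), giving (2) ⊆ (340, 22). Containment (⊆): since 2 | 340 and 2 | 22 (340 = 2·170, 22 = 2·11), every Z-linear combination of 340 and 22 is divisible by 2, so (340, 22) ⊆ (2). Therefore (340, 22) = (2), d = 2.

Final answer: (340, 22) = (2); d = 2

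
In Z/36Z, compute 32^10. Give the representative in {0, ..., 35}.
Use repeated squaring. Binary(10) = 1010. Walk through the bits of the exponent 10 left-to-right: at each bit after the leading one, square the running value, then multiply by 32 if the bit is 1 (always reducing mod 36):
  bit 1 = 1 (leading): start with 32.
  bit 2 = 0: square 32^2 = 1024 ≡ 16 (mod 36).
  bit 3 = 1: square 16^2 = 256 ≡ 4; bit is 1, so multiply 4·32 = 128 ≡ 20 (mod 36).
  bit 4 = 0: square 20^2 = 400 ≡ 4 (mod 36).
Final value: 32^10 ≡ 4 (mod 36).

Final answer: 4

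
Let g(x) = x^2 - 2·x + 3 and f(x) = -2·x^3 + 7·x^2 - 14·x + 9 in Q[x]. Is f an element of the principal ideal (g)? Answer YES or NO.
NO

In Q[x] the ideal (g) consists of all multiples of g, so f ∈ (g) iff g | f, i.e. iff the remainder of f on division by g is 0. Divide f by g (g is monic, so eliminate the leading term of the running remainder at each step):
  leading term -2·x^3: subtract (-2·x)·g(x) = -2·x^3 + 4·x^2 - 6·x, leaving 3·x^2 - 8·x + 9
  leading term 3·x^2: subtract (3)·g(x) = 3·x^2 - 6·x + 9, leaving -2·x
The remainder r(x) = -2·x ≠ 0 (and deg r < deg g), so g ∤ f, i.e. f ∉ (g).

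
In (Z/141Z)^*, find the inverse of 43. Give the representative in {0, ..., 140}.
43^(−1) ≡ 82 (mod 141)

Apply the extended Euclidean algorithm to (141, 43), tracking rows (r, s, t) with s·141 + t·43 = r. Each division r_prev = q·r_cur + r_new produces the new row as (previous row) − q·(current row):
  row A: (141, 1, 0)   [1·141 + 0·43 = 141]
  row B: (43, 0, 1)   [0·141 + 1·43 = 43]
  141 = 3·43 + 12   → row C = row A − 3·row B = (12, 1, −3)   [check: 1·141 − 3·43 = 12]
  43 = 3·12 + 7   → row D = row B − 3·row C = (7, −3, 10)   [check: −3·141 + 10·43 = 7]
  12 = 1·7 + 5   → row E = row C − 1·row D = (5, 4, −13)   [check: 4·141 − 13·43 = 5]
  7 = 1·5 + 2   → row F = row D − 1·row E = (2, −7, 23)   [check: −7·141 + 23·43 = 2]
  5 = 2·2 + 1   → row G = row E − 2·row F = (1, 18, −59)   [check: 18·141 − 59·43 = 1]
  2 = 2·1 + 0   → remainder 0, stop. gcd = 1 (last nonzero row G).
The gcd is 1, so 43 is invertible mod 141. The last nonzero row gives 18·141 − 59·43 = 1, so t = −59. So 43^(−1) ≡ −59 ≡ 82 (mod 141). Verify: 43 · 82 = 3526 ≡ 1 (mod 141). ✓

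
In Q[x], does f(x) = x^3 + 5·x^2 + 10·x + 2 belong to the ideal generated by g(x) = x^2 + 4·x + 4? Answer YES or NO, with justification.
In Q[x] the ideal (g) consists of all multiples of g, so f ∈ (g) iff g | f, i.e. iff the remainder of f on division by g is 0. Divide f by g (g is monic, so eliminate the leading term of the running remainder at each step):
  leading term x^3: subtract (x)·g(x) = x^3 + 4·x^2 + 4·x, leaving x^2 + 6·x + 2
  leading term x^2: subtract (1)·g(x) = x^2 + 4·x + 4, leaving 2·x - 2
The remainder r(x) = 2·x - 2 ≠ 0 (and deg r < deg g), so g ∤ f, i.e. f ∉ (g).

Final answer: NO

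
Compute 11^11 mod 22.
Use repeated squaring. Binary(11) = 1011. Walk through the bits of the exponent 11 left-to-right: at each bit after the leading one, square the running value, then multiply by 11 if the bit is 1 (always reducing mod 22):
  bit 1 = 1 (leading): start with 11.
  bit 2 = 0: square 11^2 = 121 ≡ 11 (mod 22).
  bit 3 = 1: square 11^2 = 121 ≡ 11; bit is 1, so multiply 11·11 = 121 ≡ 11 (mod 22).
  bit 4 = 1: square 11^2 = 121 ≡ 11; bit is 1, so multiply 11·11 = 121 ≡ 11 (mod 22).
Final value: 11^11 ≡ 11 (mod 22).

Final answer: 11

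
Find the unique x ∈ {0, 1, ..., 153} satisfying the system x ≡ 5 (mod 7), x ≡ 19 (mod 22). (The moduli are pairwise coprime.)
The moduli 7, 22 are pairwise coprime, so by the CRT there is a unique solution mod 7·22 = 154.
Solve by successive substitution. Start with x ≡ 5 (mod 7).
  Combine with x ≡ 19 (mod 22): write x = 5 + 7·t and require 5 + 7·t ≡ 19 (mod 22), i.e. 7·t ≡ 19 − 5 ≡ 14 (mod 22). Since 7^(−1) ≡ 19 (mod 22), t ≡ 19·14 ≡ 2 (mod 22). So x ≡ 5 + 7·2 = 19 (mod 154).
Unique solution in [0, 154): x = 19.

Final answer: x ≡ 19 (mod 154); the representative in [0, 154) is 19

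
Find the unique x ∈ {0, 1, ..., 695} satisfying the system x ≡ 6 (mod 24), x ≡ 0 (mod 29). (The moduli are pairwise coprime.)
The moduli 24, 29 are pairwise coprime, so by the CRT there is a unique solution mod 24·29 = 696.
Solve by successive substitution. Start with x ≡ 6 (mod 24).
  Combine with x ≡ 0 (mod 29): write x = 6 + 24·t and require 6 + 24·t ≡ 0 (mod 29), i.e. 24·t ≡ 0 − 6 ≡ 23 (mod 29). Since 24^(−1) ≡ 23 (mod 29), t ≡ 23·23 ≡ 7 (mod 29). So x ≡ 6 + 24·7 = 174 (mod 696).
Unique solution in [0, 696): x = 174.

Final answer: x ≡ 174 (mod 696); the representative in [0, 696) is 174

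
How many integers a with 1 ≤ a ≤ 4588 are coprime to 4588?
2160

The number of a ∈ {1, ..., 4588} with gcd(a, 4588) = 1 is by definition Euler's totient φ(4588). φ is multiplicative, with φ(p^e) = p^e − p^(e−1). Factorise 4588 = 2^2 · 31 · 37. Then
  φ(4588) = (2^2 − 2^1) · (31 − 1) · (37 − 1) = 2 · 30 · 36 = 2160.
So there are 2160 such integers.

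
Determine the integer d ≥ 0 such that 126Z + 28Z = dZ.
In the PID Z, (a, b) is generated by gcd(a, b). Compute gcd(126, 28) with the extended Euclidean algorithm, tracking rows (r, s, t) with s·126 + t·28 = r:
  row A: (126, 1, 0)   [1·126 + 0·28 = 126]
  row B: (28, 0, 1)   [0·126 + 1·28 = 28]
  126 = 4·28 + 14   → row C = row A − 4·row B = (14, 1, −4)   [check: 1·126 − 4·28 = 14]
  28 = 2·14 + 0   → remainder 0, stop. gcd = 14 (last nonzero row C).
So gcd(126, 28) = 14, with Bézout identity 1·126 − 4·28 = 14. Containment (⊇): the Bézout identity exhibits 14 as an element of (126, 28), giving (14) ⊆ (126, 28). Containment (⊆): since 14 | 126 and 14 | 28 (126 = 14·9, 28 = 14·2), every Z-linear combination of 126 and 28 is divisible by 14, so (126, 28) ⊆ (14). Therefore (126, 28) = (14), d = 14.

Final answer: (126, 28) = (14); d = 14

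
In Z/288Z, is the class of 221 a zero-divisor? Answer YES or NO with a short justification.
NO

gcd(221, 288) = 1, so 221 is a unit in Z/288Z (it has a multiplicative inverse). A unit cannot be a zero-divisor: if 221·b ≡ 0 then multiplying both sides by 221^(−1) gives b ≡ 0. So 221 is not a zero-divisor.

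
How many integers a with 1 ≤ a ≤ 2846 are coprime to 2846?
The number of a ∈ {1, ..., 2846} with gcd(a, 2846) = 1 is by definition Euler's totient φ(2846). φ is multiplicative, with φ(p^e) = p^e − p^(e−1). Factorise 2846 = 2 · 1423. Then
  φ(2846) = (2 − 1) · (1423 − 1) = 1 · 1422 = 1422.
So there are 1422 such integers.

Final answer: 1422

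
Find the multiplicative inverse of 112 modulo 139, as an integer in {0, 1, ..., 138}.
Apply the extended Euclidean algorithm to (139, 112), tracking rows (r, s, t) with s·139 + t·112 = r. Each division r_prev = q·r_cur + r_new produces the new row as (previous row) − q·(current row):
  row A: (139, 1, 0)   [1·139 + 0·112 = 139]
  row B: (112, 0, 1)   [0·139 + 1·112 = 112]
  139 = 1·112 + 27   → row C = row A − 1·row B = (27, 1, −1)   [check: 1·139 − 1·112 = 27]
  112 = 4·27 + 4   → row D = row B − 4·row C = (4, −4, 5)   [check: −4·139 + 5·112 = 4]
  27 = 6·4 + 3   → row E = row C − 6·row D = (3, 25, −31)   [check: 25·139 − 31·112 = 3]
  4 = 1·3 + 1   → row F = row D − 1·row E = (1, −29, 36)   [check: −29·139 + 36·112 = 1]
  3 = 3·1 + 0   → remainder 0, stop. gcd = 1 (last nonzero row F).
The gcd is 1, so 112 is invertible mod 139. The last nonzero row gives −29·139 + 36·112 = 1, so t = 36. So 112^(−1) ≡ 36 (mod 139). Verify: 112 · 36 = 4032 ≡ 1 (mod 139). ✓

Final answer: 112^(−1) ≡ 36 (mod 139)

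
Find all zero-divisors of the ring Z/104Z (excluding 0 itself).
An element a ∈ Z/104Z (with a ≠ 0) is a zero-divisor iff gcd(a, 104) > 1 (because a is a unit precisely when gcd(a, n) = 1, and in Z/nZ every nonzero, non-unit element is a zero-divisor). Scan a = 1, ..., 103 and keep those with gcd(a, 104) > 1:
  gcd(2, 104) = 2, gcd(4, 104) = 4, gcd(6, 104) = 2, gcd(8, 104) = 8, gcd(10, 104) = 2, gcd(12, 104) = 4, gcd(13, 104) = 13, gcd(14, 104) = 2, gcd(16, 104) = 8, gcd(18, 104) = 2, gcd(20, 104) = 4, gcd(22, 104) = 2, gcd(24, 104) = 8, gcd(26, 104) = 26, gcd(28, 104) = 4, gcd(30, 104) = 2, gcd(32, 104) = 8, gcd(34, 104) = 2, gcd(36, 104) = 4, gcd(38, 104) = 2, gcd(39, 104) = 13, gcd(40, 104) = 8, gcd(42, 104) = 2, gcd(44, 104) = 4, gcd(46, 104) = 2, gcd(48, 104) = 8, gcd(50, 104) = 2, gcd(52, 104) = 52, gcd(54, 104) = 2, gcd(56, 104) = 8, gcd(58, 104) = 2, gcd(60, 104) = 4, gcd(62, 104) = 2, gcd(64, 104) = 8, gcd(65, 104) = 13, gcd(66, 104) = 2, gcd(68, 104) = 4, gcd(70, 104) = 2, gcd(72, 104) = 8, gcd(74, 104) = 2, gcd(76, 104) = 4, gcd(78, 104) = 26, gcd(80, 104) = 8, gcd(82, 104) = 2, gcd(84, 104) = 4, gcd(86, 104) = 2, gcd(88, 104) = 8, gcd(90, 104) = 2, gcd(91, 104) = 13, gcd(92, 104) = 4, gcd(94, 104) = 2, gcd(96, 104) = 8, gcd(98, 104) = 2, gcd(100, 104) = 4, gcd(102, 104) = 2.
All other a ∈ {1, ..., 103} have gcd(a, 104) = 1 and are units. So the nonzero zero-divisors are exactly the 55 values of a appearing in this scan.

Final answer: nonzero zero-divisors of Z/104Z = {2, 4, 6, 8, 10, 12, 13, 14, 16, 18, 20, 22, 24, 26, 28, 30, 32, 34, 36, 38, 39, 40, 42, 44, 46, 48, 50, 52, 54, 56, 58, 60, 62, 64, 65, 66, 68, 70, 72, 74, 76, 78, 80, 82, 84, 86, 88, 90, 91, 92, 94, 96, 98, 100, 102}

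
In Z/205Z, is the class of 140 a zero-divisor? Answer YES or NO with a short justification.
gcd(140, 205) = 5 > 1, so 140 is not a unit in Z/205Z. In Z/nZ every nonzero non-unit is a zero-divisor: explicitly, take b = 205/gcd = 41 ≠ 0 (mod 205); then 140·41 = 5740 = 28·205, i.e. 140·41 ≡ 0 (mod 205). So 140 is a zero-divisor.

Final answer: YES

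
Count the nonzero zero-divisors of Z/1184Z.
In Z/1184Z each nonzero element is either a unit (gcd with 1184 is 1) or a zero-divisor (gcd > 1). The number of units is φ(1184): factorise 1184 = 2^5 · 37, so φ(1184) = (2^5 − 2^4) · (37 − 1) = 16 · 36 = 576. The nonzero elements number 1184 − 1 = 1183. Hence the nonzero zero-divisors number 1183 − 576 = 607.

Final answer: Z/1184Z has 607 nonzero zero-divisors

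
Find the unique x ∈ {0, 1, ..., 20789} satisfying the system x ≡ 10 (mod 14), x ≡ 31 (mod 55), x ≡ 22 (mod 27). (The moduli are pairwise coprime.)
x ≡ 17356 (mod 20790); the representative in [0, 20790) is 17356

The moduli 14, 55, 27 are pairwise coprime, so by the CRT there is a unique solution mod 14·55·27 = 20790.
Solve by successive substitution. Start with x ≡ 10 (mod 14).
  Combine with x ≡ 31 (mod 55): write x = 10 + 14·t and require 10 + 14·t ≡ 31 (mod 55), i.e. 14·t ≡ 31 − 10 ≡ 21 (mod 55). Since 14^(−1) ≡ 4 (mod 55), t ≡ 4·21 ≡ 29 (mod 55). So x ≡ 10 + 14·29 = 416 (mod 770).
  Combine with x ≡ 22 (mod 27): write x = 416 + 770·t and require 416 + 770·t ≡ 22 (mod 27), i.e. 770·t ≡ 22 − 416 ≡ 11 (mod 27). Since 770^(−1) ≡ 2 (mod 27) (770 ≡ 14 (mod 27)), t ≡ 2·11 ≡ 22 (mod 27). So x ≡ 416 + 770·22 = 17356 (mod 20790).
Unique solution in [0, 20790): x = 17356.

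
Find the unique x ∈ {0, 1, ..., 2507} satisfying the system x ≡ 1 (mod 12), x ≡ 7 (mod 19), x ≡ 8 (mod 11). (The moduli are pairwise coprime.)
x ≡ 349 (mod 2508); the representative in [0, 2508) is 349

The moduli 12, 19, 11 are pairwise coprime, so by the CRT there is a unique solution mod 12·19·11 = 2508.
Solve by successive substitution. Start with x ≡ 1 (mod 12).
  Combine with x ≡ 7 (mod 19): write x = 1 + 12·t and require 1 + 12·t ≡ 7 (mod 19), i.e. 12·t ≡ 7 − 1 ≡ 6 (mod 19). Since 12^(−1) ≡ 8 (mod 19), t ≡ 8·6 ≡ 10 (mod 19). So x ≡ 1 + 12·10 = 121 (mod 228).
  Combine with x ≡ 8 (mod 11): write x = 121 + 228·t and require 121 + 228·t ≡ 8 (mod 11), i.e. 228·t ≡ 8 − 121 ≡ 8 (mod 11). Since 228^(−1) ≡ 7 (mod 11) (228 ≡ 8 (mod 11)), t ≡ 7·8 ≡ 1 (mod 11). So x ≡ 121 + 228·1 = 349 (mod 2508).
Unique solution in [0, 2508): x = 349.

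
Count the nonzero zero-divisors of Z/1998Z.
In Z/1998Z each nonzero element is either a unit (gcd with 1998 is 1) or a zero-divisor (gcd > 1). The number of units is φ(1998): factorise 1998 = 2 · 3^3 · 37, so φ(1998) = (2 − 1) · (3^3 − 3^2) · (37 − 1) = 1 · 18 · 36 = 648. The nonzero elements number 1998 − 1 = 1997. Hence the nonzero zero-divisors number 1997 − 648 = 1349.

Final answer: Z/1998Z has 1349 nonzero zero-divisors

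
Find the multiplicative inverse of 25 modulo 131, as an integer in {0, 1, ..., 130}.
Apply the extended Euclidean algorithm to (131, 25), tracking rows (r, s, t) with s·131 + t·25 = r. Each division r_prev = q·r_cur + r_new produces the new row as (previous row) − q·(current row):
  row A: (131, 1, 0)   [1·131 + 0·25 = 131]
  row B: (25, 0, 1)   [0·131 + 1·25 = 25]
  131 = 5·25 + 6   → row C = row A − 5·row B = (6, 1, −5)   [check: 1·131 − 5·25 = 6]
  25 = 4·6 + 1   → row D = row B − 4·row C = (1, −4, 21)   [check: −4·131 + 21·25 = 1]
  6 = 6·1 + 0   → remainder 0, stop. gcd = 1 (last nonzero row D).
The gcd is 1, so 25 is invertible mod 131. The last nonzero row gives −4·131 + 21·25 = 1, so t = 21. So 25^(−1) ≡ 21 (mod 131). Verify: 25 · 21 = 525 ≡ 1 (mod 131). ✓

Final answer: 25^(−1) ≡ 21 (mod 131)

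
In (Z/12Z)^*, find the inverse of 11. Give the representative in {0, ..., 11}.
11^(−1) ≡ 11 (mod 12)

Apply the extended Euclidean algorithm to (12, 11), tracking rows (r, s, t) with s·12 + t·11 = r. Each division r_prev = q·r_cur + r_new produces the new row as (previous row) − q·(current row):
  row A: (12, 1, 0)   [1·12 + 0·11 = 12]
  row B: (11, 0, 1)   [0·12 + 1·11 = 11]
  12 = 1·11 + 1   → row C = row A − 1·row B = (1, 1, −1)   [check: 1·12 − 1·11 = 1]
  11 = 11·1 + 0   → remainder 0, stop. gcd = 1 (last nonzero row C).
The gcd is 1, so 11 is invertible mod 12. The last nonzero row gives 1·12 − 1·11 = 1, so t = −1. So 11^(−1) ≡ −1 ≡ 11 (mod 12). Verify: 11 · 11 = 121 ≡ 1 (mod 12). ✓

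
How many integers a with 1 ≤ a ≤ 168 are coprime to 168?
The number of a ∈ {1, ..., 168} with gcd(a, 168) = 1 is by definition Euler's totient φ(168). φ is multiplicative, with φ(p^e) = p^e − p^(e−1). Factorise 168 = 2^3 · 3 · 7. Then
  φ(168) = (2^3 − 2^2) · (3 − 1) · (7 − 1) = 4 · 2 · 6 = 48.
So there are 48 such integers.

Final answer: 48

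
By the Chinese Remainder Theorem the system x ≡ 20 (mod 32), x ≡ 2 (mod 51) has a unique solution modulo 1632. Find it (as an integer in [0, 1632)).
x ≡ 308 (mod 1632); the representative in [0, 1632) is 308

The moduli 32, 51 are pairwise coprime, so by the CRT there is a unique solution mod 32·51 = 1632.
Solve by successive substitution. Start with x ≡ 20 (mod 32).
  Combine with x ≡ 2 (mod 51): write x = 20 + 32·t and require 20 + 32·t ≡ 2 (mod 51), i.e. 32·t ≡ 2 − 20 ≡ 33 (mod 51). Since 32^(−1) ≡ 8 (mod 51), t ≡ 8·33 ≡ 9 (mod 51). So x ≡ 20 + 32·9 = 308 (mod 1632).
Unique solution in [0, 1632): x = 308.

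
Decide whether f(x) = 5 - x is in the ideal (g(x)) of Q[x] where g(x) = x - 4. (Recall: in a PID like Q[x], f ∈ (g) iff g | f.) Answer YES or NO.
In Q[x] the ideal (g) consists of all multiples of g, so f ∈ (g) iff g | f, i.e. iff the remainder of f on division by g is 0. Divide f by g (g is monic, so eliminate the leading term of the running remainder at each step):
  leading term -x: subtract (-1)·g(x) = 4 - x, leaving 1
The remainder r(x) = 1 ≠ 0 (and deg r < deg g), so g ∤ f, i.e. f ∉ (g).

Final answer: NO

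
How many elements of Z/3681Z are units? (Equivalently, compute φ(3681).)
Z/3681Z has φ(3681) = 2448 units

An element a ∈ Z/3681Z is a unit iff gcd(a, 3681) = 1, so the number of units is φ(3681). φ is multiplicative, with φ(p^e) = p^e − p^(e−1). Factorise 3681 = 3^2 · 409. Then
  φ(3681) = (3^2 − 3^1) · (409 − 1) = 6 · 408 = 2448.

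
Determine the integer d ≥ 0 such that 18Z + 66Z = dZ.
(18, 66) = (6); d = 6

In the PID Z, (a, b) is generated by gcd(a, b). Compute gcd(66, 18) with the extended Euclidean algorithm, tracking rows (r, s, t) with s·66 + t·18 = r:
  row A: (66, 1, 0)   [1·66 + 0·18 = 66]
  row B: (18, 0, 1)   [0·66 + 1·18 = 18]
  66 = 3·18 + 12   → row C = row A − 3·row B = (12, 1, −3)   [check: 1·66 − 3·18 = 12]
  18 = 1·12 + 6   → row D = row B − 1·row C = (6, −1, 4)   [check: −1·66 + 4·18 = 6]
  12 = 2·6 + 0   → remainder 0, stop. gcd = 6 (last nonzero row D).
So gcd(18, 66) = 6, with Bézout identity −1·66 + 4·18 = 6. Containment (⊇): the Bézout identity exhibits 6 as an element of (18, 66), giving (6) ⊆ (18, 66). Containment (⊆): since 6 | 18 and 6 | 66 (18 = 6·3, 66 = 6·11), every Z-linear combination of 18 and 66 is divisible by 6, so (18, 66) ⊆ (6). Therefore (18, 66) = (6), d = 6.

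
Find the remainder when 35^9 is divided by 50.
Use repeated squaring. Binary(9) = 1001. Walk through the bits of the exponent 9 left-to-right: at each bit after the leading one, square the running value, then multiply by 35 if the bit is 1 (always reducing mod 50):
  bit 1 = 1 (leading): start with 35.
  bit 2 = 0: square 35^2 = 1225 ≡ 25 (mod 50).
  bit 3 = 0: square 25^2 = 625 ≡ 25 (mod 50).
  bit 4 = 1: square 25^2 = 625 ≡ 25; bit is 1, so multiply 25·35 = 875 ≡ 25 (mod 50).
Final value: 35^9 ≡ 25 (mod 50).

Final answer: 25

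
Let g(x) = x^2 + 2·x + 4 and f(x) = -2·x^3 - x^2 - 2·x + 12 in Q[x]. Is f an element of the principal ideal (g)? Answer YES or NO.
YES

In Q[x] the ideal (g) consists of all multiples of g, so f ∈ (g) iff g | f, i.e. iff the remainder of f on division by g is 0. Divide f by g (g is monic, so eliminate the leading term of the running remainder at each step):
  leading term -2·x^3: subtract (-2·x)·g(x) = -2·x^3 - 4·x^2 - 8·x, leaving 3·x^2 + 6·x + 12
  leading term 3·x^2: subtract (3)·g(x) = 3·x^2 + 6·x + 12, leaving 0
The remainder is 0, so f(x) = g(x) · h(x) with h(x) = 3 - 2·x. Hence g | f, i.e. f ∈ (g).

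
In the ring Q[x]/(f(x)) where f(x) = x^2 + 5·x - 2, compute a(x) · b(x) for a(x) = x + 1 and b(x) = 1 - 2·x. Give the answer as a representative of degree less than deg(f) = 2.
First multiply in Q[x] without reducing: a · b = -2·x^2 - x + 1. Now divide by f(x) = x^2 + 5·x - 2, eliminating the leading term at each step:
  leading term -2·x^2: subtract (-2)·f(x) = -2·x^2 - 10·x + 4, leaving 9·x - 3
The degree is now < 2, so this is the remainder. Hence a · b ≡ 9·x - 3 in Q[x]/(f).

Final answer: a · b ≡ 9·x - 3 (mod f(x))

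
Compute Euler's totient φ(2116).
φ is multiplicative, with φ(p^e) = p^e − p^(e−1). Factorise 2116 = 2^2 · 23^2. Then
  φ(2116) = (2^2 − 2^1) · (23^2 − 23^1) = 2 · 506 = 1012.

Final answer: φ(2116) = 1012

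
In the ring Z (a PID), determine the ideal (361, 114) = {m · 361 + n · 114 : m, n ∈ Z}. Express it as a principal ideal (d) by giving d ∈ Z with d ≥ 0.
(361, 114) = (19); d = 19

In the PID Z, (a, b) is generated by gcd(a, b). Compute gcd(361, 114) with the extended Euclidean algorithm, tracking rows (r, s, t) with s·361 + t·114 = r:
  row A: (361, 1, 0)   [1·361 + 0·114 = 361]
  row B: (114, 0, 1)   [0·361 + 1·114 = 114]
  361 = 3·114 + 19   → row C = row A − 3·row B = (19, 1, −3)   [check: 1·361 − 3·114 = 19]
  114 = 6·19 + 0   → remainder 0, stop. gcd = 19 (last nonzero row C).
So gcd(361, 114) = 19, with Bézout identity 1·361 − 3·114 = 19. Containment (⊇): the Bézout identity exhibits 19 as an element of (361, 114), giving (19) ⊆ (361, 114). Containment (⊆): since 19 | 361 and 19 | 114 (361 = 19·19, 114 = 19·6), every Z-linear combination of 361 and 114 is divisible by 19, so (361, 114) ⊆ (19). Therefore (361, 114) = (19), d = 19.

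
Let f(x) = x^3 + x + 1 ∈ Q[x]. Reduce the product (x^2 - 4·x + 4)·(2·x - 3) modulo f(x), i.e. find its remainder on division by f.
a · b ≡ -11·x^2 + 18·x - 14 (mod f(x))

First multiply in Q[x] without reducing: a · b = 2·x^3 - 11·x^2 + 20·x - 12. Now divide by f(x) = x^3 + x + 1, eliminating the leading term at each step:
  leading term 2·x^3: subtract (2)·f(x) = 2·x^3 + 2·x + 2, leaving -11·x^2 + 18·x - 14
The degree is now < 3, so this is the remainder. Hence a · b ≡ -11·x^2 + 18·x - 14 in Q[x]/(f).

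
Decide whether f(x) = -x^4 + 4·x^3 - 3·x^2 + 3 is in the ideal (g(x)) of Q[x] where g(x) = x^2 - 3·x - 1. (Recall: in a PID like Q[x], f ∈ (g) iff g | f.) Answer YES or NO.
NO

In Q[x] the ideal (g) consists of all multiples of g, so f ∈ (g) iff g | f, i.e. iff the remainder of f on division by g is 0. Divide f by g (g is monic, so eliminate the leading term of the running remainder at each step):
  leading term -x^4: subtract (-x^2)·g(x) = -x^4 + 3·x^3 + x^2, leaving x^3 - 4·x^2 + 3
  leading term x^3: subtract (x)·g(x) = x^3 - 3·x^2 - x, leaving -x^2 + x + 3
  leading term -x^2: subtract (-1)·g(x) = -x^2 + 3·x + 1, leaving 2 - 2·x
The remainder r(x) = 2 - 2·x ≠ 0 (and deg r < deg g), so g ∤ f, i.e. f ∉ (g).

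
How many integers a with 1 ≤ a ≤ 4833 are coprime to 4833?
3204

The number of a ∈ {1, ..., 4833} with gcd(a, 4833) = 1 is by definition Euler's totient φ(4833). φ is multiplicative, with φ(p^e) = p^e − p^(e−1). Factorise 4833 = 3^3 · 179. Then
  φ(4833) = (3^3 − 3^2) · (179 − 1) = 18 · 178 = 3204.
So there are 3204 such integers.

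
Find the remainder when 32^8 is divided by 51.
Use repeated squaring. Binary(8) = 1000. Walk through the bits of the exponent 8 left-to-right: at each bit after the leading one, square the running value, then multiply by 32 if the bit is 1 (always reducing mod 51):
  bit 1 = 1 (leading): start with 32.
  bit 2 = 0: square 32^2 = 1024 ≡ 4 (mod 51).
  bit 3 = 0: square 4^2 = 16 (mod 51).
  bit 4 = 0: square 16^2 = 256 ≡ 1 (mod 51).
Final value: 32^8 ≡ 1 (mod 51).

Final answer: 1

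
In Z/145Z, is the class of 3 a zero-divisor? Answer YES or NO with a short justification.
gcd(3, 145) = 1, so 3 is a unit in Z/145Z (it has a multiplicative inverse). A unit cannot be a zero-divisor: if 3·b ≡ 0 then multiplying both sides by 3^(−1) gives b ≡ 0. So 3 is not a zero-divisor.

Final answer: NO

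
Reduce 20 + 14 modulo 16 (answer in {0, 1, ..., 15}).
Reduce the summands first: 20 ≡ 4 (mod 16), so 20 + 14 ≡ 4 + 14 (mod 16). 4 + 14 = 18; 18 = 1·16 + 2, so (20 + 14) mod 16 = 2.

Final answer: 2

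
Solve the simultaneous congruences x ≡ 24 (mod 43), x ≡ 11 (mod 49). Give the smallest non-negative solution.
x ≡ 1873 (mod 2107); the representative in [0, 2107) is 1873

The moduli 43, 49 are pairwise coprime, so by the CRT there is a unique solution mod 43·49 = 2107.
Solve by successive substitution. Start with x ≡ 24 (mod 43).
  Combine with x ≡ 11 (mod 49): write x = 24 + 43·t and require 24 + 43·t ≡ 11 (mod 49), i.e. 43·t ≡ 11 − 24 ≡ 36 (mod 49). Since 43^(−1) ≡ 8 (mod 49), t ≡ 8·36 ≡ 43 (mod 49). So x ≡ 24 + 43·43 = 1873 (mod 2107).
Unique solution in [0, 2107): x = 1873.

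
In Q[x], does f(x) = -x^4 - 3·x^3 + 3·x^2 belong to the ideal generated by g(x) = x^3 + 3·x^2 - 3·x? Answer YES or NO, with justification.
YES

In Q[x] the ideal (g) consists of all multiples of g, so f ∈ (g) iff g | f, i.e. iff the remainder of f on division by g is 0. Divide f by g (g is monic, so eliminate the leading term of the running remainder at each step):
  leading term -x^4: subtract (-x)·g(x) = -x^4 - 3·x^3 + 3·x^2, leaving 0
The remainder is 0, so f(x) = g(x) · h(x) with h(x) = -x. Hence g | f, i.e. f ∈ (g).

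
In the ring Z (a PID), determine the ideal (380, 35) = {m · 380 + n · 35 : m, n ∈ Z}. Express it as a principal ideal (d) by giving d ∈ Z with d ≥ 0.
(380, 35) = (5); d = 5

In the PID Z, (a, b) is generated by gcd(a, b). Compute gcd(380, 35) with the extended Euclidean algorithm, tracking rows (r, s, t) with s·380 + t·35 = r:
  row A: (380, 1, 0)   [1·380 + 0·35 = 380]
  row B: (35, 0, 1)   [0·380 + 1·35 = 35]
  380 = 10·35 + 30   → row C = row A − 10·row B = (30, 1, −10)   [check: 1·380 − 10·35 = 30]
  35 = 1·30 + 5   → row D = row B − 1·row C = (5, −1, 11)   [check: −1·380 + 11·35 = 5]
  30 = 6·5 + 0   → remainder 0, stop. gcd = 5 (last nonzero row D).
So gcd(380, 35) = 5, with Bézout identity −1·380 + 11·35 = 5. Containment (⊇): the Bézout identity exhibits 5 as an element of (380, 35), giving (5) ⊆ (380, 35). Containment (⊆): since 5 | 380 and 5 | 35 (380 = 5·76, 35 = 5·7), every Z-linear combination of 380 and 35 is divisible by 5, so (380, 35) ⊆ (5). Therefore (380, 35) = (5), d = 5.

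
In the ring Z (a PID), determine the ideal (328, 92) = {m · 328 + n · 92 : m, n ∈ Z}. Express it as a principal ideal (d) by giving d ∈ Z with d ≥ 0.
In the PID Z, (a, b) is generated by gcd(a, b). Compute gcd(328, 92) with the extended Euclidean algorithm, tracking rows (r, s, t) with s·328 + t·92 = r:
  row A: (328, 1, 0)   [1·328 + 0·92 = 328]
  row B: (92, 0, 1)   [0·328 + 1·92 = 92]
  328 = 3·92 + 52   → row C = row A − 3·row B = (52, 1, −3)   [check: 1·328 − 3·92 = 52]
  92 = 1·52 + 40   → row D = row B − 1·row C = (40, −1, 4)   [check: −1·328 + 4·92 = 40]
  52 = 1·40 + 12   → row E = row C − 1·row D = (12, 2, −7)   [check: 2·328 − 7·92 = 12]
  40 = 3·12 + 4   → row F = row D − 3·row E = (4, −7, 25)   [check: −7·328 + 25·92 = 4]
  12 = 3·4 + 0   → remainder 0, stop. gcd = 4 (last nonzero row F).
So gcd(328, 92) = 4, with Bézout identity −7·328 + 25·92 = 4. Containment (⊇): the Bézout identity exhibits 4 as an element of (328, 92), giving (4) ⊆ (328, 92). Containment (⊆): since 4 | 328 and 4 | 92 (328 = 4·82, 92 = 4·23), every Z-linear combination of 328 and 92 is divisible by 4, so (328, 92) ⊆ (4). Therefore (328, 92) = (4), d = 4.

Final answer: (328, 92) = (4); d = 4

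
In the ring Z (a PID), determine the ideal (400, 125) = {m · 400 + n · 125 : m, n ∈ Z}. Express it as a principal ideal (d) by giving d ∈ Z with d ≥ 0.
(400, 125) = (25); d = 25

In the PID Z, (a, b) is generated by gcd(a, b). Compute gcd(400, 125) with the extended Euclidean algorithm, tracking rows (r, s, t) with s·400 + t·125 = r:
  row A: (400, 1, 0)   [1·400 + 0·125 = 400]
  row B: (125, 0, 1)   [0·400 + 1·125 = 125]
  400 = 3·125 + 25   → row C = row A − 3·row B = (25, 1, −3)   [check: 1·400 − 3·125 = 25]
  125 = 5·25 + 0   → remainder 0, stop. gcd = 25 (last nonzero row C).
So gcd(400, 125) = 25, with Bézout identity 1·400 − 3·125 = 25. Containment (⊇): the Bézout identity exhibits 25 as an element of (400, 125), giving (25) ⊆ (400, 125). Containment (⊆): since 25 | 400 and 25 | 125 (400 = 25·16, 125 = 25·5), every Z-linear combination of 400 and 125 is divisible by 25, so (400, 125) ⊆ (25). Therefore (400, 125) = (25), d = 25.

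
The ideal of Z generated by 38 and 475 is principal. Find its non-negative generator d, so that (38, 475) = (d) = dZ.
(38, 475) = (19); d = 19

In the PID Z, (a, b) is generated by gcd(a, b). Compute gcd(475, 38) with the extended Euclidean algorithm, tracking rows (r, s, t) with s·475 + t·38 = r:
  row A: (475, 1, 0)   [1·475 + 0·38 = 475]
  row B: (38, 0, 1)   [0·475 + 1·38 = 38]
  475 = 12·38 + 19   → row C = row A − 12·row B = (19, 1, −12)   [check: 1·475 − 12·38 = 19]
  38 = 2·19 + 0   → remainder 0, stop. gcd = 19 (last nonzero row C).
So gcd(38, 475) = 19, with Bézout identity 1·475 − 12·38 = 19. Containment (⊇): the Bézout identity exhibits 19 as an element of (38, 475), giving (19) ⊆ (38, 475). Containment (⊆): since 19 | 38 and 19 | 475 (38 = 19·2, 475 = 19·25), every Z-linear combination of 38 and 475 is divisible by 19, so (38, 475) ⊆ (19). Therefore (38, 475) = (19), d = 19.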